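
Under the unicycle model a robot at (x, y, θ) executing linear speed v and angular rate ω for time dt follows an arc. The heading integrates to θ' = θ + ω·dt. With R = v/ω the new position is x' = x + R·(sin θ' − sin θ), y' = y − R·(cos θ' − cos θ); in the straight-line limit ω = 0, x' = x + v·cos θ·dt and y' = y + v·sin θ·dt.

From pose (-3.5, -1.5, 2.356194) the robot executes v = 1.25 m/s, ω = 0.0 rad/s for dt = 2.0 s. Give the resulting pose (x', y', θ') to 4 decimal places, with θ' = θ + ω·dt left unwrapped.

θ' = 2.3562 + 0.0·2.0 = 2.3562
ω = 0 → straight: x' = -3.5 + 1.25·cos(2.3562)·2.0 = -5.2678
y' = -1.5 + 1.25·sin(2.3562)·2.0 = 0.2678

(-5.2678, 0.2678, 2.3562)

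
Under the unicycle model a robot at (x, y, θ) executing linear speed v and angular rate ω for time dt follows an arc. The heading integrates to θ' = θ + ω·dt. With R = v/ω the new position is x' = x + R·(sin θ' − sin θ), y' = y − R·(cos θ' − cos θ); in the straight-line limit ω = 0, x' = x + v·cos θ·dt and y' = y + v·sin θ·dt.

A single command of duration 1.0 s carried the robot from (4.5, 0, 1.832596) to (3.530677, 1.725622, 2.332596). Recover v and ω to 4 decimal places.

v = 2.0000, ω = 0.5000

Δθ = 2.332596 − 1.832596 = 0.500000
ω = Δθ/dt = 0.500000/1.0 = 0.5000
R = −Δy/(cos θ' − cos θ) = 4.0000
v = R·ω = 4.0000·0.5000 = 2.0000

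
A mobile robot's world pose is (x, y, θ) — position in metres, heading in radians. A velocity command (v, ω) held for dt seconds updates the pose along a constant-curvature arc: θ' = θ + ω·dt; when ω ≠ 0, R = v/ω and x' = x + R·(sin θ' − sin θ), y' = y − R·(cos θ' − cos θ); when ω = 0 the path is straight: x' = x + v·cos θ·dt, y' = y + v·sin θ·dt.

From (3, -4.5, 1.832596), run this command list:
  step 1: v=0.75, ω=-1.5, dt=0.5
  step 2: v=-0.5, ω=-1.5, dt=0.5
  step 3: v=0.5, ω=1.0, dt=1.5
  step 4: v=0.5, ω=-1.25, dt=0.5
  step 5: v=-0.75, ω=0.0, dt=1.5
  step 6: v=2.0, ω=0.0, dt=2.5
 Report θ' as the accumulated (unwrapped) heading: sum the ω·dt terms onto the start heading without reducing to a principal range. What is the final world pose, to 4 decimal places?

step 1: θ'=1.0826 (R=-0.5000) → pose (3.0414, -4.1361, 1.0826)
step 2: θ'=0.3326 (R=0.3333) → pose (2.8558, -4.2948, 0.3326)
step 3: θ'=1.8326 (R=0.5000) → pose (3.1755, -3.6928, 1.8326)
step 4: θ'=1.2076 (R=-0.4000) → pose (3.1880, -3.4471, 1.2076)
step 5: θ'=1.2076 (straight) → pose (2.7883, -4.4988, 1.2076)
step 6: θ'=1.2076 (straight) → pose (4.5647, 0.1751, 1.2076)

(4.5647, 0.1751, 1.2076)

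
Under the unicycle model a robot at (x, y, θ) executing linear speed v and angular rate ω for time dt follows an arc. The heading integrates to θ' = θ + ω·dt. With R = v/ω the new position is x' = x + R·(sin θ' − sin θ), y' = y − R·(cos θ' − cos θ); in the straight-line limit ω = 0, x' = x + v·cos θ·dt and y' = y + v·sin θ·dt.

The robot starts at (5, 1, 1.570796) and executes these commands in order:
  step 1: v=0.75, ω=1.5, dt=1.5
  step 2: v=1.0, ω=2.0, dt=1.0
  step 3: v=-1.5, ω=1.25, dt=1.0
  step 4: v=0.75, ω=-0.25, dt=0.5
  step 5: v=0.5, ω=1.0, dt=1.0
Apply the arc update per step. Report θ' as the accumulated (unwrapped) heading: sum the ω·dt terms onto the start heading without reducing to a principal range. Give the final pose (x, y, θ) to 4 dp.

(3.3620, 1.0137, 7.9458)

step 1: θ'=3.8208 (R=0.5000) → pose (4.1859, 1.3890, 3.8208)
step 2: θ'=5.8208 (R=0.5000) → pose (4.2770, 0.5525, 5.8208)
step 3: θ'=7.0708 (R=-1.2000) → pose (2.8912, 0.3252, 7.0708)
step 4: θ'=6.9458 (R=-3.0000) → pose (3.1717, 0.5737, 6.9458)
step 5: θ'=7.9458 (R=0.5000) → pose (3.3620, 1.0137, 7.9458)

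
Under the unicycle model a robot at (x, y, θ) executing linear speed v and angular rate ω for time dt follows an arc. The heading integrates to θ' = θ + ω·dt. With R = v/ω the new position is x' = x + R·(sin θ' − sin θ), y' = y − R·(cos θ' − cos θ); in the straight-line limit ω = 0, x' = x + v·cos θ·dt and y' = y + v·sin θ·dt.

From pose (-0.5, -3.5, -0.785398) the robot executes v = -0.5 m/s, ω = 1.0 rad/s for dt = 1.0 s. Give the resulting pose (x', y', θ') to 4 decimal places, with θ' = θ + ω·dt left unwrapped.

(-0.9600, -3.3650, 0.2146)

θ' = -0.7854 + 1.0·1.0 = 0.2146
R = v/ω = -0.5/1.0 = -0.5000
x' = -0.5 + -0.5000·(sin 0.2146 − sin -0.7854) = -0.9600
y' = -3.5 − -0.5000·(cos 0.2146 − cos -0.7854) = -3.3650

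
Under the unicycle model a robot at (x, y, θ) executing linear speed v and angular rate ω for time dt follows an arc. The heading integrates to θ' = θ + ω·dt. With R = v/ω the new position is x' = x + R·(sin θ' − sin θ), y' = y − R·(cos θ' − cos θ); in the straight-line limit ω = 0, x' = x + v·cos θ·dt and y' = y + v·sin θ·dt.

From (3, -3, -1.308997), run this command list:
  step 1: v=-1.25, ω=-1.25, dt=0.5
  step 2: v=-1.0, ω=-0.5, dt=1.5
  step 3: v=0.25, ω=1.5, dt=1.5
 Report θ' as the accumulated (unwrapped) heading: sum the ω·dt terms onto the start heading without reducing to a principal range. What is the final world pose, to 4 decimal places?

(4.0207, -1.6029, -0.4340)

step 1: θ'=-1.9340 (R=1.0000) → pose (3.0312, -2.3859, -1.9340)
step 2: θ'=-2.6840 (R=2.0000) → pose (4.0171, -1.3022, -2.6840)
step 3: θ'=-0.4340 (R=0.1667) → pose (4.0207, -1.6029, -0.4340)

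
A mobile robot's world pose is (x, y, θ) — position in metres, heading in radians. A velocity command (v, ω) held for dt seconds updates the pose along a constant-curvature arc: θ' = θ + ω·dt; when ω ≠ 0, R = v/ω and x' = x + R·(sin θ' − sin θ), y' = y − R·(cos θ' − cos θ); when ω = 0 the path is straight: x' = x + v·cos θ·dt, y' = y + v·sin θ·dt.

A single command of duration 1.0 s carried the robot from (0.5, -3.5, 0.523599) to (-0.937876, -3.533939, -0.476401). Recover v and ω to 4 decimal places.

Δθ = -0.476401 − 0.523599 = -1.000000
ω = Δθ/dt = -1.000000/1.0 = -1.0000
R = Δx/(sin θ' − sin θ) = 1.5000
v = R·ω = 1.5000·-1.0000 = -1.5000

v = -1.5000, ω = -1.0000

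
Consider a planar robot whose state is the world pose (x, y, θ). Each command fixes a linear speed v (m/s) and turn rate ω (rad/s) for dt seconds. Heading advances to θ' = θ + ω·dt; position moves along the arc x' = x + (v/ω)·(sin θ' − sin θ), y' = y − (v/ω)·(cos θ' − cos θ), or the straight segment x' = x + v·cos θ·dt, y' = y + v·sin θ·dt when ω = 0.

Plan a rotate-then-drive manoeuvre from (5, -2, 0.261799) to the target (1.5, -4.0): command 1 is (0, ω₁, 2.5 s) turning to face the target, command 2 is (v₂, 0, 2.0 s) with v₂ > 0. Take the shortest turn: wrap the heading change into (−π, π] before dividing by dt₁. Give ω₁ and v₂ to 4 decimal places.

ω₁ = -1.1537, v₂ = 2.0156

heading to target = atan2(-4−-2, 1.5−5) = -2.6224
Δθ = wrap(-2.6224 − 0.2618) = -2.8842; ω₁ = Δθ/dt₁ = -1.1537
distance = √((1.5−5)² + (-4−-2)²) = 4.0311; v₂ = distance/dt₂ = 2.0156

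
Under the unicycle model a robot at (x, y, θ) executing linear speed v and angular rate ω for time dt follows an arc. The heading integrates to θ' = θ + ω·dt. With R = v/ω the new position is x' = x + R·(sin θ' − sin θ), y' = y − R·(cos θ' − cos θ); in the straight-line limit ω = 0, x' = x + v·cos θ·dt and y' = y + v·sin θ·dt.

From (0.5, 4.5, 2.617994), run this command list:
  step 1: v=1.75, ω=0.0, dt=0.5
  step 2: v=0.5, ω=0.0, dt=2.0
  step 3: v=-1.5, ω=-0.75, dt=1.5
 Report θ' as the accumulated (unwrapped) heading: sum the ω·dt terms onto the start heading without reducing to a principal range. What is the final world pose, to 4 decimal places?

step 1: θ'=2.6180 (straight) → pose (-0.2578, 4.9375, 2.6180)
step 2: θ'=2.6180 (straight) → pose (-1.1238, 5.4375, 2.6180)
step 3: θ'=1.4930 (R=2.0000) → pose (-0.1298, 3.5500, 1.4930)

(-0.1298, 3.5500, 1.4930)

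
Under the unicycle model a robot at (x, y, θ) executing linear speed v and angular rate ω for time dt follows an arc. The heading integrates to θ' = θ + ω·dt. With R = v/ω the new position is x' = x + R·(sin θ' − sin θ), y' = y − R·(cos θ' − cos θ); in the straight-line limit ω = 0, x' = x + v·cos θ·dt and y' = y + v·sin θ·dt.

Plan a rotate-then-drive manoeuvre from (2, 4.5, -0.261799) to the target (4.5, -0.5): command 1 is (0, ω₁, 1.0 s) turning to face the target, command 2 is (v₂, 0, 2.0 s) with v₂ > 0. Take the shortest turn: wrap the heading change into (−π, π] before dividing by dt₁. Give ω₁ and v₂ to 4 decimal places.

heading to target = atan2(-0.5−4.5, 4.5−2) = -1.1071
Δθ = wrap(-1.1071 − -0.2618) = -0.8453; ω₁ = Δθ/dt₁ = -0.8453
distance = √((4.5−2)² + (-0.5−4.5)²) = 5.5902; v₂ = distance/dt₂ = 2.7951

ω₁ = -0.8453, v₂ = 2.7951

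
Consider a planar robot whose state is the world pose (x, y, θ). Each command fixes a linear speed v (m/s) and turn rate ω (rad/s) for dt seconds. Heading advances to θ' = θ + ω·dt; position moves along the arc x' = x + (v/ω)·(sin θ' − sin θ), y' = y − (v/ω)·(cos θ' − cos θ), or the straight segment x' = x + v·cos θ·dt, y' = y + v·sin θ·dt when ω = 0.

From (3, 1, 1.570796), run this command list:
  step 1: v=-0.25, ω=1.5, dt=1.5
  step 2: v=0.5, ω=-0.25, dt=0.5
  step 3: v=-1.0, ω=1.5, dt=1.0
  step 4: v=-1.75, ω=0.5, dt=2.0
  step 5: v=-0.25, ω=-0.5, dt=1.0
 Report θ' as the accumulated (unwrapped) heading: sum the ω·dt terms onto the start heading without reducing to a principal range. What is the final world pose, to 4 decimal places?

step 1: θ'=3.8208 (R=-0.1667) → pose (3.2714, 0.8703, 3.8208)
step 2: θ'=3.6958 (R=-2.0000) → pose (3.0675, 0.7258, 3.6958)
step 3: θ'=5.1958 (R=-0.6667) → pose (3.3070, 1.6026, 5.1958)
step 4: θ'=6.1958 (R=-3.5000) → pose (0.5135, 3.4624, 6.1958)
step 5: θ'=5.6958 (R=0.5000) → pose (0.2800, 3.5443, 5.6958)

(0.2800, 3.5443, 5.6958)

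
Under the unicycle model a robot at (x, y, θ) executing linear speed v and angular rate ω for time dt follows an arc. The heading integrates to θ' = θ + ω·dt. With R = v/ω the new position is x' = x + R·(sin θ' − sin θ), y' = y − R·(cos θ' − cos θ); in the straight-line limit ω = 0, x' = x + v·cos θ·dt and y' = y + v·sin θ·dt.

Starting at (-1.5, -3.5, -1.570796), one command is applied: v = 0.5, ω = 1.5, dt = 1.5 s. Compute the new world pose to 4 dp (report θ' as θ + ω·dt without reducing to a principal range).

(-0.9573, -3.7594, 0.6792)

θ' = -1.5708 + 1.5·1.5 = 0.6792
R = v/ω = 0.5/1.5 = 0.3333
x' = -1.5 + 0.3333·(sin 0.6792 − sin -1.5708) = -0.9573
y' = -3.5 − 0.3333·(cos 0.6792 − cos -1.5708) = -3.7594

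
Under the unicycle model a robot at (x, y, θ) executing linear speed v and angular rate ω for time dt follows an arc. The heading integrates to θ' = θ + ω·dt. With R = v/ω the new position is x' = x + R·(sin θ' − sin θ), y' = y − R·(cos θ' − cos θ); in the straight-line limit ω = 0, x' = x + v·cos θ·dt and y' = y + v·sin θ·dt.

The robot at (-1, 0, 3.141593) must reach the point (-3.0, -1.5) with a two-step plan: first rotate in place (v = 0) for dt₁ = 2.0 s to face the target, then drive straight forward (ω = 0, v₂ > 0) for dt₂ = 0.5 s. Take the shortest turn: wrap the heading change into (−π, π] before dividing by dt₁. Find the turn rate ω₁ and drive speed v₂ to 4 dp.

heading to target = atan2(-1.5−0, -3−-1) = -2.4981
Δθ = wrap(-2.4981 − 3.1416) = 0.6435; ω₁ = Δθ/dt₁ = 0.3218
distance = √((-3−-1)² + (-1.5−0)²) = 2.5000; v₂ = distance/dt₂ = 5.0000

ω₁ = 0.3218, v₂ = 5.0000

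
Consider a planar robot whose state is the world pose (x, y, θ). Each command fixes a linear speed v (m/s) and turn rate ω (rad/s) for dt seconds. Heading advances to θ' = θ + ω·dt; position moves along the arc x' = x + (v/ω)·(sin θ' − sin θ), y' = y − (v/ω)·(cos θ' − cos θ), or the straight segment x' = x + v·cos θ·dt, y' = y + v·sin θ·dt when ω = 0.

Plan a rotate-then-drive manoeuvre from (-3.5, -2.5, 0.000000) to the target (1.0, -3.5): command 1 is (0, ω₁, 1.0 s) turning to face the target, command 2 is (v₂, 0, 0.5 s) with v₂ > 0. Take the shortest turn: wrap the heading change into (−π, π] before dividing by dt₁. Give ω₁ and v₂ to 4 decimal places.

heading to target = atan2(-3.5−-2.5, 1−-3.5) = -0.2187
Δθ = wrap(-0.2187 − 0.0000) = -0.2187; ω₁ = Δθ/dt₁ = -0.2187
distance = √((1−-3.5)² + (-3.5−-2.5)²) = 4.6098; v₂ = distance/dt₂ = 9.2195

ω₁ = -0.2187, v₂ = 9.2195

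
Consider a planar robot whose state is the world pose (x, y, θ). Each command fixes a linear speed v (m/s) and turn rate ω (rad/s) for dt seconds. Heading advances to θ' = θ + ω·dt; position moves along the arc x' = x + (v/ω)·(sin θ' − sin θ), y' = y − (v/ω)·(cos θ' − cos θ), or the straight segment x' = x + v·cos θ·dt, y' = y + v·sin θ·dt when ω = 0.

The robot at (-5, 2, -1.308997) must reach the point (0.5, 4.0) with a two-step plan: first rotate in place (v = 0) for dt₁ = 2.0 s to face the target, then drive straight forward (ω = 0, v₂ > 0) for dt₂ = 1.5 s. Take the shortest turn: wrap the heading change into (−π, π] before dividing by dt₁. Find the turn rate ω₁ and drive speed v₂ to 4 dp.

heading to target = atan2(4−2, 0.5−-5) = 0.3488
Δθ = wrap(0.3488 − -1.3090) = 1.6578; ω₁ = Δθ/dt₁ = 0.8289
distance = √((0.5−-5)² + (4−2)²) = 5.8523; v₂ = distance/dt₂ = 3.9016

ω₁ = 0.8289, v₂ = 3.9016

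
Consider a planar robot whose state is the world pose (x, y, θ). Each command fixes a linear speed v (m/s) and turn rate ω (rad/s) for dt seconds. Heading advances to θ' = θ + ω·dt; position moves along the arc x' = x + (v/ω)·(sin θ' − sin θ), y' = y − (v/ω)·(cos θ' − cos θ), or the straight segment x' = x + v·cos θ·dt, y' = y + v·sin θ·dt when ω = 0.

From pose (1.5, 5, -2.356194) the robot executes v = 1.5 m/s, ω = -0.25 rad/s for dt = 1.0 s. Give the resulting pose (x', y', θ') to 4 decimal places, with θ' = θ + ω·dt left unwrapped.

θ' = -2.3562 + -0.25·1.0 = -2.6062
R = v/ω = 1.5/-0.25 = -6.0000
x' = 1.5 + -6.0000·(sin -2.6062 − sin -2.3562) = 0.3185
y' = 5 − -6.0000·(cos -2.6062 − cos -2.3562) = 4.0822

(0.3185, 4.0822, -2.6062)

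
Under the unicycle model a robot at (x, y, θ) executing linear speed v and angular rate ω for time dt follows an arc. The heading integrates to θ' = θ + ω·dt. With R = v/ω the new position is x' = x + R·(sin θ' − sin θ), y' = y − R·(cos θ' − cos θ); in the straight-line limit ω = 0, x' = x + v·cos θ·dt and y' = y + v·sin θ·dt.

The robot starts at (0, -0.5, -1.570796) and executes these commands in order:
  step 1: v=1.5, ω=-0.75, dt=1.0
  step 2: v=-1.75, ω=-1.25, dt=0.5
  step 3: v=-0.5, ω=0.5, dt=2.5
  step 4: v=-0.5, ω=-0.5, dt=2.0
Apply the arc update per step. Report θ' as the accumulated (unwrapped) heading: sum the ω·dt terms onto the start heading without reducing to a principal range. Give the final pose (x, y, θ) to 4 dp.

step 1: θ'=-2.3208 (R=-2.0000) → pose (-0.5366, -1.8633, -2.3208)
step 2: θ'=-2.9458 (R=1.4000) → pose (0.2154, -1.4443, -2.9458)
step 3: θ'=-1.6958 (R=-1.0000) → pose (1.0130, -0.5881, -1.6958)
step 4: θ'=-2.6958 (R=1.0000) → pose (1.5740, 0.1895, -2.6958)

(1.5740, 0.1895, -2.6958)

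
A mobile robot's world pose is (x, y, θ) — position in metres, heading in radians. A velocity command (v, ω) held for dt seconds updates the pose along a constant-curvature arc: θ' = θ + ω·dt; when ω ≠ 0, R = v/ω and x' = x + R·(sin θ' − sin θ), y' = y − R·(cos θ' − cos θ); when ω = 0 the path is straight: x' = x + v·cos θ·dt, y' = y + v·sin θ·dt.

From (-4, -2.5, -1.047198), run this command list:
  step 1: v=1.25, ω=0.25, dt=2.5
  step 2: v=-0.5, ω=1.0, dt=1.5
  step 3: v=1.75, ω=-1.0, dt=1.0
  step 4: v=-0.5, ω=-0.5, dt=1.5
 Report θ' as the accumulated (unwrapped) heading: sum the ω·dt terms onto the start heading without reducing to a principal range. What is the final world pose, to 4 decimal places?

(-1.6589, -3.6494, -0.6722)

step 1: θ'=-0.4222 (R=5.0000) → pose (-1.7187, -4.5610, -0.4222)
step 2: θ'=1.0778 (R=-0.5000) → pose (-2.3640, -4.7804, 1.0778)
step 3: θ'=0.0778 (R=-1.7500) → pose (-0.9585, -3.8639, 0.0778)
step 4: θ'=-0.6722 (R=1.0000) → pose (-1.6589, -3.6494, -0.6722)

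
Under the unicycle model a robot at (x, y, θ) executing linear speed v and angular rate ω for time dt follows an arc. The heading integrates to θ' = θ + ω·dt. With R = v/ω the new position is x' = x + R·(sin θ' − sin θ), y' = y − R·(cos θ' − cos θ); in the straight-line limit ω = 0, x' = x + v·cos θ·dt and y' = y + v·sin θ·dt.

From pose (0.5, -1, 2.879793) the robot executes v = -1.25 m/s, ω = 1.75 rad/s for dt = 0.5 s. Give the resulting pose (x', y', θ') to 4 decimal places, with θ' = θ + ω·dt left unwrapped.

θ' = 2.8798 + 1.75·0.5 = 3.7548
R = v/ω = -1.25/1.75 = -0.7143
x' = 0.5 + -0.7143·(sin 3.7548 − sin 2.8798) = 1.0959
y' = -1 − -0.7143·(cos 3.7548 − cos 2.8798) = -0.8942

(1.0959, -0.8942, 3.7548)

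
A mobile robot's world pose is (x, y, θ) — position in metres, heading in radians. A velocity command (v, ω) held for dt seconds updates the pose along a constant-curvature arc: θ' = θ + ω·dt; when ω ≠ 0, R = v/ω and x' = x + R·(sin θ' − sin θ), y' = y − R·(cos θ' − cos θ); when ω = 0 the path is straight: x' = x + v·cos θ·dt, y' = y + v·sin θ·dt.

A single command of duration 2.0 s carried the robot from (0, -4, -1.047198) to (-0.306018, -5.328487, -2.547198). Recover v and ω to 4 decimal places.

v = 0.7500, ω = -0.7500

Δθ = -2.547198 − -1.047198 = -1.500000
ω = Δθ/dt = -1.500000/2.0 = -0.7500
R = −Δy/(cos θ' − cos θ) = -1.0000
v = R·ω = -1.0000·-0.7500 = 0.7500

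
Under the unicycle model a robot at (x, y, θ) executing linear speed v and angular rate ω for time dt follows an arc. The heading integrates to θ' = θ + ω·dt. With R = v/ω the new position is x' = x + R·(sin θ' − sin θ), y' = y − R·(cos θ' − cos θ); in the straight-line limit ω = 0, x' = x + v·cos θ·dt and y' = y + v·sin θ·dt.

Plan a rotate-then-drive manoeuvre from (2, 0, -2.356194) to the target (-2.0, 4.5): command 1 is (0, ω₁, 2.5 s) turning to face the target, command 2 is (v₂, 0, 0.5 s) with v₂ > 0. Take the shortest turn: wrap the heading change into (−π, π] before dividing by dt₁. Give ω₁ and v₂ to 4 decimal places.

heading to target = atan2(4.5−0, -2−2) = 2.2974
Δθ = wrap(2.2974 − -2.3562) = -1.6296; ω₁ = Δθ/dt₁ = -0.6518
distance = √((-2−2)² + (4.5−0)²) = 6.0208; v₂ = distance/dt₂ = 12.0416

ω₁ = -0.6518, v₂ = 12.0416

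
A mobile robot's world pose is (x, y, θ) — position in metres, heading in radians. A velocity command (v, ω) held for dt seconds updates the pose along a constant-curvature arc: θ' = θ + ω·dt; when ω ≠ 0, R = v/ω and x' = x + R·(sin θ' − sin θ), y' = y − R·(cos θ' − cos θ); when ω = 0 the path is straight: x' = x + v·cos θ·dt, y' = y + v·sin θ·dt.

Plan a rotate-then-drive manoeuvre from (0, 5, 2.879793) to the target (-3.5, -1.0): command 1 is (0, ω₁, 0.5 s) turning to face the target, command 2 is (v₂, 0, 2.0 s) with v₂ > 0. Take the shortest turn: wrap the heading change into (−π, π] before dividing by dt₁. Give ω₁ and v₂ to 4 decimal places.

ω₁ = 2.6090, v₂ = 3.4731

heading to target = atan2(-1−5, -3.5−0) = -2.0989
Δθ = wrap(-2.0989 − 2.8798) = 1.3045; ω₁ = Δθ/dt₁ = 2.6090
distance = √((-3.5−0)² + (-1−5)²) = 6.9462; v₂ = distance/dt₂ = 3.4731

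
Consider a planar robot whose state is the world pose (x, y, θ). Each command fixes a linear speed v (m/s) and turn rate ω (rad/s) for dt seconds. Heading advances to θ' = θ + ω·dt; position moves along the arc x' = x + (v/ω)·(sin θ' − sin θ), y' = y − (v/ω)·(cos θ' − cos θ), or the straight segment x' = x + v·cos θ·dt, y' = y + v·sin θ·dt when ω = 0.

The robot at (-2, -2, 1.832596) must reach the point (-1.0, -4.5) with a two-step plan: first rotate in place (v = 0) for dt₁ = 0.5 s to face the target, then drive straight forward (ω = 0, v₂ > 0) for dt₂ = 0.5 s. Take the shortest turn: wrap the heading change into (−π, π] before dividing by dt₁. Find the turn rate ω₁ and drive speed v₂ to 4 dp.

ω₁ = -6.0458, v₂ = 5.3852

heading to target = atan2(-4.5−-2, -1−-2) = -1.1903
Δθ = wrap(-1.1903 − 1.8326) = -3.0229; ω₁ = Δθ/dt₁ = -6.0458
distance = √((-1−-2)² + (-4.5−-2)²) = 2.6926; v₂ = distance/dt₂ = 5.3852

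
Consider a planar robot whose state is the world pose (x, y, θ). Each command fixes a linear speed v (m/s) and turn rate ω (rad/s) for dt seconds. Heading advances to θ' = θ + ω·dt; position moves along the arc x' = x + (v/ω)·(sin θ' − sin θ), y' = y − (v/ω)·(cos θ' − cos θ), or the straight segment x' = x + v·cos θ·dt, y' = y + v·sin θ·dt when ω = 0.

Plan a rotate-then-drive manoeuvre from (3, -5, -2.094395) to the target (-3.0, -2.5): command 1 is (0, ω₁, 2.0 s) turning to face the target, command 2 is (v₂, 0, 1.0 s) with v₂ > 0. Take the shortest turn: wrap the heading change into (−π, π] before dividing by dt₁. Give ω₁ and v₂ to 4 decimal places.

heading to target = atan2(-2.5−-5, -3−3) = 2.7468
Δθ = wrap(2.7468 − -2.0944) = -1.4420; ω₁ = Δθ/dt₁ = -0.7210
distance = √((-3−3)² + (-2.5−-5)²) = 6.5000; v₂ = distance/dt₂ = 6.5000

ω₁ = -0.7210, v₂ = 6.5000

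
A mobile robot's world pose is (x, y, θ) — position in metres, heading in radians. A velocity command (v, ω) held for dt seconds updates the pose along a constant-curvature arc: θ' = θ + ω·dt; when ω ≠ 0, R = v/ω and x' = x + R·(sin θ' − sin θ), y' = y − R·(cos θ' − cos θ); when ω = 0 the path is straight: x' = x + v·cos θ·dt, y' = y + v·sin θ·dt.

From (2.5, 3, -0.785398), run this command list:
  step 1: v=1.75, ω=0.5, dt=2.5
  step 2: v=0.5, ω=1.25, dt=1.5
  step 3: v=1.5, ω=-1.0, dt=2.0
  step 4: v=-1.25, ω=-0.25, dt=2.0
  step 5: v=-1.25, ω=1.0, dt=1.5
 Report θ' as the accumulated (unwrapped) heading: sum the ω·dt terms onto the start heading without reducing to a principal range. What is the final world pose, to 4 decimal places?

(3.3493, 4.2699, 1.3396)

step 1: θ'=0.4646 (R=3.5000) → pose (6.5431, 2.3459, 0.4646)
step 2: θ'=2.3396 (R=0.4000) → pose (6.6514, 2.9816, 2.3396)
step 3: θ'=0.3396 (R=-1.5000) → pose (7.2298, 5.4388, 0.3396)
step 4: θ'=-0.1604 (R=5.0000) → pose (4.7657, 5.2174, -0.1604)
step 5: θ'=1.3396 (R=-1.2500) → pose (3.3493, 4.2699, 1.3396)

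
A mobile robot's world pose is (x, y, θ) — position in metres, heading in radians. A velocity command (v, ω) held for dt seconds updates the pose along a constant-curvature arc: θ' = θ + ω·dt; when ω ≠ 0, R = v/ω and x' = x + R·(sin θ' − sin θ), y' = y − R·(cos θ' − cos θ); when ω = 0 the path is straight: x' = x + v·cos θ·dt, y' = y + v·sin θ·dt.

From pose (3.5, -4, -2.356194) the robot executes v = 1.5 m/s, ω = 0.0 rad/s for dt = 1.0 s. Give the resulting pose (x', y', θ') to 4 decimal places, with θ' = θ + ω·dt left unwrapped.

θ' = -2.3562 + 0.0·1.0 = -2.3562
ω = 0 → straight: x' = 3.5 + 1.5·cos(-2.3562)·1.0 = 2.4393
y' = -4 + 1.5·sin(-2.3562)·1.0 = -5.0607

(2.4393, -5.0607, -2.3562)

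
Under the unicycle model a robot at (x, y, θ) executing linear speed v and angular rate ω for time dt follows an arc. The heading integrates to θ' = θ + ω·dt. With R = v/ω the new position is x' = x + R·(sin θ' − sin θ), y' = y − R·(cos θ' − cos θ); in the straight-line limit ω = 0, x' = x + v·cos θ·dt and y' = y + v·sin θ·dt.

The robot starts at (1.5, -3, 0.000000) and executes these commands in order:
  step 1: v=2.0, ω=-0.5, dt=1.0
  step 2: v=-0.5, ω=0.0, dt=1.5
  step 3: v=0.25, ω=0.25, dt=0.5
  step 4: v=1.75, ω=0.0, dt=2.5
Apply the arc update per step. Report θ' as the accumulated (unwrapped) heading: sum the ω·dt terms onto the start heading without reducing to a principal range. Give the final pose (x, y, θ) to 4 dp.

step 1: θ'=-0.5000 (R=-4.0000) → pose (3.4177, -3.4897, -0.5000)
step 2: θ'=-0.5000 (straight) → pose (2.7595, -3.1301, -0.5000)
step 3: θ'=-0.3750 (R=1.0000) → pose (2.8727, -3.1830, -0.3750)
step 4: θ'=-0.3750 (straight) → pose (6.9436, -4.7855, -0.3750)

(6.9436, -4.7855, -0.3750)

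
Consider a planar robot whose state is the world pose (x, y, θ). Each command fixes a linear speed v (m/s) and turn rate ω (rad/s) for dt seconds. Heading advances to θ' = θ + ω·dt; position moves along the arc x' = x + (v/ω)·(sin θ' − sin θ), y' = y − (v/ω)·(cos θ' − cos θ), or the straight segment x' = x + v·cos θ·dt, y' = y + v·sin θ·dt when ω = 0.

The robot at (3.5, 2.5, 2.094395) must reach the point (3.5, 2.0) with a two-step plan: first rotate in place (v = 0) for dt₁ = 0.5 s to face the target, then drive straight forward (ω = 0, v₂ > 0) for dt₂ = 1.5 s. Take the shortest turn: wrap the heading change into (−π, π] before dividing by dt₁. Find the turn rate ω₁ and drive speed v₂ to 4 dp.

heading to target = atan2(2−2.5, 3.5−3.5) = -1.5708
Δθ = wrap(-1.5708 − 2.0944) = 2.6180; ω₁ = Δθ/dt₁ = 5.2360
distance = √((3.5−3.5)² + (2−2.5)²) = 0.5000; v₂ = distance/dt₂ = 0.3333

ω₁ = 5.2360, v₂ = 0.3333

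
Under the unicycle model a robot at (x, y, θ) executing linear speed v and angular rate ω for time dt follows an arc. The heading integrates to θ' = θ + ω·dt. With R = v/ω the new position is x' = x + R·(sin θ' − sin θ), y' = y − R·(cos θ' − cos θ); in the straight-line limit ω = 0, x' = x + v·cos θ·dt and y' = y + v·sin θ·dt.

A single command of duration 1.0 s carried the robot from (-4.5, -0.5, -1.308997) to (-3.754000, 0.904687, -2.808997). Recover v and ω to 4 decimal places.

v = -1.7500, ω = -1.5000

Δθ = -2.808997 − -1.308997 = -1.500000
ω = Δθ/dt = -1.500000/1.0 = -1.5000
R = −Δy/(cos θ' − cos θ) = 1.1667
v = R·ω = 1.1667·-1.5000 = -1.7500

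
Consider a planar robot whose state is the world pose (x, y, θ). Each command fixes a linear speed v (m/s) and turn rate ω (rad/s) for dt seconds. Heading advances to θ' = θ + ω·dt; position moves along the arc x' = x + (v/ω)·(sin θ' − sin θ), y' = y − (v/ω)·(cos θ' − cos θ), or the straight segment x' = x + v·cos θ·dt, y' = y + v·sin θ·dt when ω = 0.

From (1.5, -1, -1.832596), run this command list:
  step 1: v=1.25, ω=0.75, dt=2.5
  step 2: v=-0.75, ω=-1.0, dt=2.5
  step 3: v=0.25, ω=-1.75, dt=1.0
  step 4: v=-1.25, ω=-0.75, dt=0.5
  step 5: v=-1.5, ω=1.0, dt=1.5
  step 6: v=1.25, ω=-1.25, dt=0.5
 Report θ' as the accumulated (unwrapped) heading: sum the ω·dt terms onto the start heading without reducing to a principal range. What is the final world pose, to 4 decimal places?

(3.6340, -3.4637, -3.7076)

step 1: θ'=0.0424 (R=1.6667) → pose (3.1805, -3.0965, 0.0424)
step 2: θ'=-2.4576 (R=0.7500) → pose (2.6748, -1.7659, -2.4576)
step 3: θ'=-4.2076 (R=-0.1429) → pose (2.4595, -1.7243, -4.2076)
step 4: θ'=-4.5826 (R=1.6667) → pose (2.6534, -2.3146, -4.5826)
step 5: θ'=-3.0826 (R=-1.5000) → pose (4.2292, -3.6179, -3.0826)
step 6: θ'=-3.7076 (R=-1.0000) → pose (3.6340, -3.4637, -3.7076)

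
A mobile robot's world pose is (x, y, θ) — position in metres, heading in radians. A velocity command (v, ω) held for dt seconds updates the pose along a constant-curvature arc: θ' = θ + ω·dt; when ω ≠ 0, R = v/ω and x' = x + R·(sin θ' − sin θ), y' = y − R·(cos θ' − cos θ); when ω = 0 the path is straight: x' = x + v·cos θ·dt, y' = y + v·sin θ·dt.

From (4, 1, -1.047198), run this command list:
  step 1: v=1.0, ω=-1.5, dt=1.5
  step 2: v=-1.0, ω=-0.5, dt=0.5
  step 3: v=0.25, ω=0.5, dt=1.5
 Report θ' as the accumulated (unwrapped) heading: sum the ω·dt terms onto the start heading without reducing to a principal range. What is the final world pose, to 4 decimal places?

(3.4324, -0.1188, -2.7972)

step 1: θ'=-3.2972 (R=-0.6667) → pose (3.3193, 0.0081, -3.2972)
step 2: θ'=-3.5472 (R=2.0000) → pose (3.7985, -0.1301, -3.5472)
step 3: θ'=-2.7972 (R=0.5000) → pose (3.4324, -0.1188, -2.7972)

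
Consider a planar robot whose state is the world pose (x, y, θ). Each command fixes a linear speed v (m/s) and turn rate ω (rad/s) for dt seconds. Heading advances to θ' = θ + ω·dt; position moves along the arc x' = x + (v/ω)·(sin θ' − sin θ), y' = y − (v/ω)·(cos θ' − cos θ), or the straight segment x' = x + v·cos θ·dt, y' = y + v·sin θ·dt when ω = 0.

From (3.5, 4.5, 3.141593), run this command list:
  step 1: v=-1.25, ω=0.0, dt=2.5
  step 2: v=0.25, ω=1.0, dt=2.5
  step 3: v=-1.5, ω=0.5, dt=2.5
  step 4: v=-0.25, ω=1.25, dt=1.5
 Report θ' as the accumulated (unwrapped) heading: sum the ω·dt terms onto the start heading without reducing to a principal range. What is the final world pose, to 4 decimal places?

step 1: θ'=3.1416 (straight) → pose (6.6250, 4.5000, 3.1416)
step 2: θ'=5.6416 (R=0.2500) → pose (6.4754, 4.0497, 5.6416)
step 3: θ'=6.8916 (R=-3.0000) → pose (2.9653, 4.1080, 6.8916)
step 4: θ'=8.7666 (R=-0.2000) → pose (2.9573, 3.7856, 8.7666)

(2.9573, 3.7856, 8.7666)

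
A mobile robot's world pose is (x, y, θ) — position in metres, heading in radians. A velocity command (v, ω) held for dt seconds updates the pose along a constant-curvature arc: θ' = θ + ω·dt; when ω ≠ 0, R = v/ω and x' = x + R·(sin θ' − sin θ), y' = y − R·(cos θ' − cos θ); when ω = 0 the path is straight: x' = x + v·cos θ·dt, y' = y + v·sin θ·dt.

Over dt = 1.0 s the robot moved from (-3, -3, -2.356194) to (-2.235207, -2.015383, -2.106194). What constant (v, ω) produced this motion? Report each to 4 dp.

Δθ = -2.106194 − -2.356194 = 0.250000
ω = Δθ/dt = 0.250000/1.0 = 0.2500
R = −Δy/(cos θ' − cos θ) = -5.0000
v = R·ω = -5.0000·0.2500 = -1.2500

v = -1.2500, ω = 0.2500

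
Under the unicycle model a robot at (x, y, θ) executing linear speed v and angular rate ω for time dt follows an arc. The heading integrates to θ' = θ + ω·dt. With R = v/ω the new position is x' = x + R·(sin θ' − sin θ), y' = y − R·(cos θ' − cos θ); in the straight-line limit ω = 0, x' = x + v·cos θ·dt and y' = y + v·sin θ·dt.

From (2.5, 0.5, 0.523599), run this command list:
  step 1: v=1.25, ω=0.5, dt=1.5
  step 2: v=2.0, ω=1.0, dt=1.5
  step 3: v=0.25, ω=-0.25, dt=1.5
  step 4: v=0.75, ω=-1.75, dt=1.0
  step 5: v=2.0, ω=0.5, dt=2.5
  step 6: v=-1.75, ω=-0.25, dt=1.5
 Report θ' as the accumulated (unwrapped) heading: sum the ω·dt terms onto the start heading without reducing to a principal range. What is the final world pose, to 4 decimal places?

step 1: θ'=1.2736 (R=2.5000) → pose (3.6404, 1.9330, 1.2736)
step 2: θ'=2.7736 (R=2.0000) → pose (2.4476, 4.3847, 2.7736)
step 3: θ'=2.3986 (R=-1.0000) → pose (2.1308, 4.5813, 2.3986)
step 4: θ'=0.6486 (R=-0.4286) → pose (2.1619, 5.2385, 0.6486)
step 5: θ'=1.8986 (R=4.0000) → pose (3.5326, 9.7141, 1.8986)
step 6: θ'=1.5236 (R=7.0000) → pose (3.8975, 7.1301, 1.5236)

(3.8975, 7.1301, 1.5236)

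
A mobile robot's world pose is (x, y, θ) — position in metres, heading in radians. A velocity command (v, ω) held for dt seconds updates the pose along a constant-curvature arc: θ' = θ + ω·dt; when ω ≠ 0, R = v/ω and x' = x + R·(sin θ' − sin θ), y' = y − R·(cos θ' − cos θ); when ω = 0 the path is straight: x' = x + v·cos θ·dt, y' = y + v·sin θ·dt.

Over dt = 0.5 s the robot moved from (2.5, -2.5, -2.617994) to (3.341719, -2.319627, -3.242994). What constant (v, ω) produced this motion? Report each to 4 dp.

Δθ = -3.242994 − -2.617994 = -0.625000
ω = Δθ/dt = -0.625000/0.5 = -1.2500
R = Δx/(sin θ' − sin θ) = 1.4000
v = R·ω = 1.4000·-1.2500 = -1.7500

v = -1.7500, ω = -1.2500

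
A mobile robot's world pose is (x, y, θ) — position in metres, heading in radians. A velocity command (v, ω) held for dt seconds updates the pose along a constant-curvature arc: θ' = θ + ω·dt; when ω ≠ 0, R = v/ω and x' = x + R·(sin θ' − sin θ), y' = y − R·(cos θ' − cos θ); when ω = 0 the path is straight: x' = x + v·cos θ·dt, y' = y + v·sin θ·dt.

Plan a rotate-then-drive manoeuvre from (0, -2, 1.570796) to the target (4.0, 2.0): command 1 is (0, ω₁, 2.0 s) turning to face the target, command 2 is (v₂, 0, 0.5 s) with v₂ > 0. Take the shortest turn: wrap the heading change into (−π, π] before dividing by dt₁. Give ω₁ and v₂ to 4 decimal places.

heading to target = atan2(2−-2, 4−0) = 0.7854
Δθ = wrap(0.7854 − 1.5708) = -0.7854; ω₁ = Δθ/dt₁ = -0.3927
distance = √((4−0)² + (2−-2)²) = 5.6569; v₂ = distance/dt₂ = 11.3137

ω₁ = -0.3927, v₂ = 11.3137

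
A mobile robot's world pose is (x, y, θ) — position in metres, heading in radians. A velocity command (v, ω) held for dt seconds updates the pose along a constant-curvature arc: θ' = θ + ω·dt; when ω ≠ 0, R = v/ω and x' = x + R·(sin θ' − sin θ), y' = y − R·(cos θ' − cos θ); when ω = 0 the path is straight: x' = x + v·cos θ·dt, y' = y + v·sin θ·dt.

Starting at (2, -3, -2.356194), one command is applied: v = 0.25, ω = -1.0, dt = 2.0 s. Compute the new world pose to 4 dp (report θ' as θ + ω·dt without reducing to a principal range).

(1.5889, -2.9104, -4.3562)

θ' = -2.3562 + -1.0·2.0 = -4.3562
R = v/ω = 0.25/-1.0 = -0.2500
x' = 2 + -0.2500·(sin -4.3562 − sin -2.3562) = 1.5889
y' = -3 − -0.2500·(cos -4.3562 − cos -2.3562) = -2.9104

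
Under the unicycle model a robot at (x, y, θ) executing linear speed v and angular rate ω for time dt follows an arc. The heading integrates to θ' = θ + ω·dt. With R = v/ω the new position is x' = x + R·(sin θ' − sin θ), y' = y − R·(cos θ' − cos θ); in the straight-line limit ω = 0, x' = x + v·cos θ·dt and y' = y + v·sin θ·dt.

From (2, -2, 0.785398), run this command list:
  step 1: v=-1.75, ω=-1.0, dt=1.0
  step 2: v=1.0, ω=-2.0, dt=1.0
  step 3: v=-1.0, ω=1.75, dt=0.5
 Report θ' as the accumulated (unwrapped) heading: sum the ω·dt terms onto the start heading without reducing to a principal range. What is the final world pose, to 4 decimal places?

step 1: θ'=-0.2146 (R=1.7500) → pose (0.3899, -2.4724, -0.2146)
step 2: θ'=-2.2146 (R=-0.5000) → pose (0.6833, -3.2611, -2.2146)
step 3: θ'=-1.3396 (R=-0.5714) → pose (0.7825, -2.7871, -1.3396)

(0.7825, -2.7871, -1.3396)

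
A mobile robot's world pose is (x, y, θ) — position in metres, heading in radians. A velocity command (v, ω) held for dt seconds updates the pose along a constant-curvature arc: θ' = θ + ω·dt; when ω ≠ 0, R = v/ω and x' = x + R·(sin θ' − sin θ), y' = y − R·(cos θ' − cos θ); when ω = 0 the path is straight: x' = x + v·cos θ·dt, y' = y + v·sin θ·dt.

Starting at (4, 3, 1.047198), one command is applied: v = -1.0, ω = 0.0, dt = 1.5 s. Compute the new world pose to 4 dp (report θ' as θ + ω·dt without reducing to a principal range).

θ' = 1.0472 + 0.0·1.5 = 1.0472
ω = 0 → straight: x' = 4 + -1.0·cos(1.0472)·1.5 = 3.2500
y' = 3 + -1.0·sin(1.0472)·1.5 = 1.7010

(3.2500, 1.7010, 1.0472)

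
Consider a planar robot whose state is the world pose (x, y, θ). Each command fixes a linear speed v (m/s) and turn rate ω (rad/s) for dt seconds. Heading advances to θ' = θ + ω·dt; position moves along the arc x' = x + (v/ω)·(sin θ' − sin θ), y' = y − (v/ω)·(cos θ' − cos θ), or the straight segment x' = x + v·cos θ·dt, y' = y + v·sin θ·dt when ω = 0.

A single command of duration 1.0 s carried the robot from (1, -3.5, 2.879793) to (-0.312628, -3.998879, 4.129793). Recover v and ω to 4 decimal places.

Δθ = 4.129793 − 2.879793 = 1.250000
ω = Δθ/dt = 1.250000/1.0 = 1.2500
R = Δx/(sin θ' − sin θ) = 1.2000
v = R·ω = 1.2000·1.2500 = 1.5000

v = 1.5000, ω = 1.2500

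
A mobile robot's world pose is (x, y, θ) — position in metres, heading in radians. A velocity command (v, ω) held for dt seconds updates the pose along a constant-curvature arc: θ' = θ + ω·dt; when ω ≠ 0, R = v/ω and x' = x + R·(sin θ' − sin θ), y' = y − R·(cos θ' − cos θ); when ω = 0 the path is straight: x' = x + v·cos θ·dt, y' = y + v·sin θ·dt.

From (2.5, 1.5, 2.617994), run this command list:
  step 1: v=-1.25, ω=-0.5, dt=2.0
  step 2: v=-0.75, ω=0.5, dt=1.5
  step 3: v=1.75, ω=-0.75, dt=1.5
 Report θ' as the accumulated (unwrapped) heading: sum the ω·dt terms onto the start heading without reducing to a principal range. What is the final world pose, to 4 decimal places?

step 1: θ'=1.6180 (R=2.5000) → pose (3.7472, -0.5471, 1.6180)
step 2: θ'=2.3680 (R=-1.5000) → pose (4.1975, -1.5494, 2.3680)
step 3: θ'=1.2430 (R=-2.3333) → pose (3.6187, 0.8711, 1.2430)

(3.6187, 0.8711, 1.2430)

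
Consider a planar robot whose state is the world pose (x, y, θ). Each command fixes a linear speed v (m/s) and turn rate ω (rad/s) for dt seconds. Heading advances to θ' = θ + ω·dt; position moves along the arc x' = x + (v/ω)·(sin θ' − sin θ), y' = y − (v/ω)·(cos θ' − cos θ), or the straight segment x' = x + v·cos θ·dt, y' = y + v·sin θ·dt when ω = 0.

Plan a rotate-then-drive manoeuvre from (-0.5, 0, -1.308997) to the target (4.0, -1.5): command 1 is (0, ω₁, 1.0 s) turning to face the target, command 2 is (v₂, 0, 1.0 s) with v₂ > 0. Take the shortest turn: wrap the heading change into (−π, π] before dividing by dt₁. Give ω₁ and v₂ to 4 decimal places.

ω₁ = 0.9872, v₂ = 4.7434

heading to target = atan2(-1.5−0, 4−-0.5) = -0.3218
Δθ = wrap(-0.3218 − -1.3090) = 0.9872; ω₁ = Δθ/dt₁ = 0.9872
distance = √((4−-0.5)² + (-1.5−0)²) = 4.7434; v₂ = distance/dt₂ = 4.7434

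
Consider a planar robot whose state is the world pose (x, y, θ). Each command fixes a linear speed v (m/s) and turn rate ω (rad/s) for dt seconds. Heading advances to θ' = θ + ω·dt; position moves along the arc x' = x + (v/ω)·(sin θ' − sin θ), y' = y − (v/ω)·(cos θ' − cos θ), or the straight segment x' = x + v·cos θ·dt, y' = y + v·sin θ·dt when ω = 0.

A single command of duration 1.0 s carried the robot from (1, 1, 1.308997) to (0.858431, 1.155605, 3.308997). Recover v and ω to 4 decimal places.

Δθ = 3.308997 − 1.308997 = 2.000000
ω = Δθ/dt = 2.000000/1.0 = 2.0000
R = −Δy/(cos θ' − cos θ) = 0.1250
v = R·ω = 0.1250·2.0000 = 0.2500

v = 0.2500, ω = 2.0000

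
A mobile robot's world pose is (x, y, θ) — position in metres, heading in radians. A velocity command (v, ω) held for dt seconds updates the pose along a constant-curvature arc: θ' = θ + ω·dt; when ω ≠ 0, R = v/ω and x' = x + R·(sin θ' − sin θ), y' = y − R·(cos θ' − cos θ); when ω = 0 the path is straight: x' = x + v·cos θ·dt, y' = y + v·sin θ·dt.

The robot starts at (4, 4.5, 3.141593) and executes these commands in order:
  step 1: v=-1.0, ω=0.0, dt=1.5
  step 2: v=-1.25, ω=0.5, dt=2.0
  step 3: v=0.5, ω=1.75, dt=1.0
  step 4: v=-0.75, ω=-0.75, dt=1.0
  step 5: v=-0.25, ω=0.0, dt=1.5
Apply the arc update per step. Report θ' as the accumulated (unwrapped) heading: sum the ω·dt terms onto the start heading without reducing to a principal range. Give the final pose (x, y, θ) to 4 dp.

step 1: θ'=3.1416 (straight) → pose (5.5000, 4.5000, 3.1416)
step 2: θ'=4.1416 (R=-2.5000) → pose (7.6037, 5.6492, 4.1416)
step 3: θ'=5.8916 (R=0.2857) → pose (7.7351, 5.2308, 5.8916)
step 4: θ'=5.1416 (R=1.0000) → pose (7.2074, 5.7389, 5.1416)
step 5: θ'=5.1416 (straight) → pose (7.0514, 6.0799, 5.1416)

(7.0514, 6.0799, 5.1416)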